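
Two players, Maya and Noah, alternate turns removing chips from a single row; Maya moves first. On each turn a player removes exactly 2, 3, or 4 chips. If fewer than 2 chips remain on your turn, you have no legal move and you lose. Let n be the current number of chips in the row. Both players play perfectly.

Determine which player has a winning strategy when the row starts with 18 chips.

Positions with no move are L. A position that does have a move is losing for the player to move precisely when every available move leads to a winning position for the opponent. Fill in the labels:
n=0: no move → L
n=1: no move → L
n=2: can move to 0, which is L ⇒ W
n=3: can move to 1, which is L ⇒ W
n=4: can move to 1, which is L ⇒ W
n=5: can move to 1, which is L ⇒ W
n=6: moves to 4(W), 3(W), 2(W); every one is W ⇒ L
n=7: moves to 5(W), 4(W), 3(W); every one is W ⇒ L
n=8: can move to 6, which is L ⇒ W
n=9: can move to 7, which is L ⇒ W
n=10: can move to 7, which is L ⇒ W
n=11: can move to 7, which is L ⇒ W
n=12: moves to 10(W), 9(W), 8(W); every one is W ⇒ L
n=13: moves to 11(W), 10(W), 9(W); every one is W ⇒ L
n=14: can move to 12, which is L ⇒ W
n=15: can move to 13, which is L ⇒ W
n=16: can move to 13, which is L ⇒ W
n=17: can move to 13, which is L ⇒ W
n=18: moves to 16(W), 15(W), 14(W); every one is W ⇒ L
The starting position 18 is L: whatever Maya does, the opponent receives a W position.

Noah wins.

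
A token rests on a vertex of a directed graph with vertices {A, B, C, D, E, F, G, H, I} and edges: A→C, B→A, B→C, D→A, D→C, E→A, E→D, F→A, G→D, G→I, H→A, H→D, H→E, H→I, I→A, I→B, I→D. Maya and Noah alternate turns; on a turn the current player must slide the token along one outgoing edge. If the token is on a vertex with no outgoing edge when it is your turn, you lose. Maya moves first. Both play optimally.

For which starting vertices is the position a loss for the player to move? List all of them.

C, E, F, I

Compute win/loss labels from the base case upward. A position with no move is L. Any other position is W if it can reach an L in one move, else L.
Every edge goes from a vertex to one that appears earlier in the order C, A, B, D, I, G, F, E, H, so processing vertices in that order labels each vertex after all of its successors.
C: no outgoing edge → L
A: reaches L-position C → W
B: reaches L-position C → W
D: reaches L-position C → W
I: only reaches D(W), B(W), A(W), all W → L
G: reaches L-position I → W
F: only reaches A(W), which is W → L
E: only reaches D(W), A(W), all W → L
H: reaches L-position E → W
The losing starting vertices are exactly the entries labelled L in this table (4 of them).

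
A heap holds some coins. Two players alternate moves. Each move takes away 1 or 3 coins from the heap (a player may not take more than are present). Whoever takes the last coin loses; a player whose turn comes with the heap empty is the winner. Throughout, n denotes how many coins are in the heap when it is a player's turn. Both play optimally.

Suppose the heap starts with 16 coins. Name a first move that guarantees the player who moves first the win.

Build the W/L table. Terminal = W. A non-terminal position is W if it has a move to some L; otherwise it is L.
n=0: no move; the opponent has just taken the last coin and therefore loses → W
n=1: only reaches 0(W), which is W → L
n=2: reaches L-position 1 → W
n=3: only reaches 2(W), 0(W), all W → L
n=4: reaches L-position 3 → W
n=5: only reaches 4(W), 2(W), all W → L
n=6: reaches L-position 5 → W
n=7: only reaches 6(W), 4(W), all W → L
n=8: reaches L-position 7 → W
n=9: only reaches 8(W), 6(W), all W → L
n=10: reaches L-position 9 → W
n=11: only reaches 10(W), 8(W), all W → L
n=12: reaches L-position 11 → W
n=13: only reaches 12(W), 10(W), all W → L
n=14: reaches L-position 13 → W
n=15: only reaches 14(W), 12(W), all W → L
n=16: reaches L-position 15 → W
From 16, the L positions reachable in one move are: 15, 13. Any move reaching one of these is winning.

Remove 1, leaving 15.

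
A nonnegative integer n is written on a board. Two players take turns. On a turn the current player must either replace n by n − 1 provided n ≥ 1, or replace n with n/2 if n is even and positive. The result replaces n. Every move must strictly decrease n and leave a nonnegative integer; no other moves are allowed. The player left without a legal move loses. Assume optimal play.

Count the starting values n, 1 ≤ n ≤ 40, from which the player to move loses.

19

Classify positions by backward induction: terminal positions (no move available) are L. From any other position, the mover wins iff some move reaches an L.
n=0: no move → L
n=1: →0(L), so W
n=2: →1(W) only, which is W, so L
n=3: →2(L), so W
n=4: →2(L), so W
n=5: →4(W) only, which is W, so L
n=6: →5(L), so W
n=7: →6(W) only, which is W, so L
n=8: →7(L), so W
n=9: →8(W) only, which is W, so L
n=10: →5(L), so W
n=11: →10(W) only, which is W, so L
n=12: →11(L), so W
n=13: →12(W) only, which is W, so L
n=14: →7(L), so W
n=15: →14(W) only, which is W, so L
n=16: →15(L), so W
n=17: →16(W) only, which is W, so L
n=18: →9(L), so W
n=19: →18(W) only, which is W, so L
n=20: →19(L), so W
n=21: →20(W) only, which is W, so L
n=22: →11(L), so W
n=23: →22(W) only, which is W, so L
n=24: →23(L), so W
n=25: →24(W) only, which is W, so L
n=26: →13(L), so W
n=27: →26(W) only, which is W, so L
n=28: →27(L), so W
n=29: →28(W) only, which is W, so L
n=30: →15(L), so W
n=31: →30(W) only, which is W, so L
n=32: →31(L), so W
n=33: →32(W) only, which is W, so L
n=34: →17(L), so W
n=35: →34(W) only, which is W, so L
n=36: →35(L), so W
n=37: →36(W) only, which is W, so L
n=38: →19(L), so W
n=39: →38(W) only, which is W, so L
n=40: →39(L), so W
L entries with 1 ≤ n ≤ 40 (n=0 is outside the asked range and is not counted): n = 2, 5, 7, 9, 11, 13, 15, 17, 19, 21, 23, 25, 27, 29, 31, 33, 35, 37, 39; that makes 19.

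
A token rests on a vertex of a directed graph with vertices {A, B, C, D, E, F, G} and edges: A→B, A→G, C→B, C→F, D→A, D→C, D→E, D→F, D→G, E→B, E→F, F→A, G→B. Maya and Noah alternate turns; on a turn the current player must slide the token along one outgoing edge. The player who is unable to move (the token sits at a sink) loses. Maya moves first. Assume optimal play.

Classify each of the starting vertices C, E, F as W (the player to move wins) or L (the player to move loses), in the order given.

C: W, E: W, F: L

Classify positions by backward induction: terminal positions (no move available) are L. From any other position, the mover wins iff some move reaches an L.
Every edge goes from a vertex to one that appears earlier in the order B, G, A, F, E, C, D, so processing vertices in that order labels each vertex after all of its successors.
B: no outgoing edge → L
G: reaches L-position B → W
A: reaches L-position B → W
F: only reaches A(W), which is W → L
E: reaches L-position F → W
C: reaches L-position F → W
D: reaches L-position F → W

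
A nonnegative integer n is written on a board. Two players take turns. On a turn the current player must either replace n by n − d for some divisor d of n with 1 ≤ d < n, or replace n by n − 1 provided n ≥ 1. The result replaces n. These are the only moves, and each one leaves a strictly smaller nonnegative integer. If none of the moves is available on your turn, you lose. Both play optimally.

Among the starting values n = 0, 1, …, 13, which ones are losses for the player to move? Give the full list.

0, 2, 5, 7, 9, 11, 13

Use the standard recursion: the mover loses at a terminal position; elsewhere, the mover wins exactly when some move hands the opponent an L position.
n=0: no move → L
n=1: W (go to 0, an L position)
n=2: L (sole option 1(W) is W)
n=3: W (go to 2, an L position)
n=4: W (go to 2, an L position)
n=5: L (sole option 4(W) is W)
n=6: W (go to 5, an L position)
n=7: L (sole option 6(W) is W)
n=8: W (go to 7, an L position)
n=9: L (options 6(W), 8(W) are all W)
n=10: W (go to 5, an L position)
n=11: L (sole option 10(W) is W)
n=12: W (go to 9, an L position)
n=13: L (sole option 12(W) is W)
The losing starting values of n are exactly the entries labelled L in this table (7 of them).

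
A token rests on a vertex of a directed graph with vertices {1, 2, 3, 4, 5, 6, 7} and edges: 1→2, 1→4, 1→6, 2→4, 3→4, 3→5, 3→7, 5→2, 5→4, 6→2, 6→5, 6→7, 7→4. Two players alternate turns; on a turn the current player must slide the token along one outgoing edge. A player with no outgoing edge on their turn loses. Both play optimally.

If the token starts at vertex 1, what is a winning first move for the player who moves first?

Work bottom-up. With no move the player to move loses. Otherwise the position is W if at least one move leads to an L position for the opponent, and L if every move leads to a W.
Every edge goes from a vertex to one that appears earlier in the order 4, 2, 5, 7, 3, 6, 1, so processing vertices in that order labels each vertex after all of its successors.
4: no outgoing edge → L
2: →4(L), so W
5: →4(L), so W
7: →4(L), so W
3: →4(L), so W
6: →7(W), 5(W), 2(W) — all W, so L
1: →6(L), so W
From 1, the L positions reachable in one move are: 6, 4. Any move reaching one of these is winning.

Move to 6.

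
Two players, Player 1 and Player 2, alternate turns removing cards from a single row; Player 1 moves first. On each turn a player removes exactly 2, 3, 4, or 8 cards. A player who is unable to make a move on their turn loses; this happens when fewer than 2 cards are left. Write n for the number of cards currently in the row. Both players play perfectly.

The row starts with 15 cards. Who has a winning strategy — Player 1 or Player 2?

Use the standard recursion: the mover loses at a terminal position; elsewhere, the mover wins exactly when some move hands the opponent an L position.
n=0: no move → L
n=1: no move → L
n=2: →0(L), so W
n=3: →1(L), so W
n=4: →1(L), so W
n=5: →1(L), so W
n=6: →4(W), 3(W), 2(W) — all W, so L
n=7: →5(W), 4(W), 3(W) — all W, so L
n=8: →6(L), so W
n=9: →7(L), so W
n=10: →7(L), so W
n=11: →7(L), so W
n=12: →10(W), 9(W), 8(W), 4(W) — all W, so L
n=13: →11(W), 10(W), 9(W), 5(W) — all W, so L
n=14: →12(L), so W
n=15: →13(L), so W
From 15 Player 1 can remove 2, leaving 13, reaching an L position.

Player 1 wins.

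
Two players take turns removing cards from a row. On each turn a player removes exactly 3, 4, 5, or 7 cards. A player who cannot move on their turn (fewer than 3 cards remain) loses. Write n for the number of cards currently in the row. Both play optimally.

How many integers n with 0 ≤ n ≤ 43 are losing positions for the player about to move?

15

Positions with no move are L. A position that does have a move is losing for the player to move precisely when every available move leads to a winning position for the opponent. Fill in the labels:
n=0: no move → L
n=1: no move → L
n=2: no move → L
n=3: →0(L), so W
n=4: →1(L), so W
n=5: →2(L), so W
n=6: →2(L), so W
n=7: →2(L), so W
n=8: →1(L), so W
n=9: →2(L), so W
n=10: →7(W), 6(W), 5(W), 3(W) — all W, so L
n=11: →8(W), 7(W), 6(W), 4(W) — all W, so L
n=12: →9(W), 8(W), 7(W), 5(W) — all W, so L
n=13: →10(L), so W
n=14: →11(L), so W
n=15: →12(L), so W
n=16: →12(L), so W
n=17: →12(L), so W
n=18: →11(L), so W
n=19: →12(L), so W
n=20: →17(W), 16(W), 15(W), 13(W) — all W, so L
n=21: →18(W), 17(W), 16(W), 14(W) — all W, so L
n=22: →19(W), 18(W), 17(W), 15(W) — all W, so L
n=23: →20(L), so W
n=24: →21(L), so W
n=25: →22(L), so W
n=26: →22(L), so W
n=27: →22(L), so W
n=28: →21(L), so W
n=29: →22(L), so W
n=30: →27(W), 26(W), 25(W), 23(W) — all W, so L
n=31: →28(W), 27(W), 26(W), 24(W) — all W, so L
n=32: →29(W), 28(W), 27(W), 25(W) — all W, so L
n=33: →30(L), so W
n=34: →31(L), so W
n=35: →32(L), so W
n=36: →32(L), so W
n=37: →32(L), so W
n=38: →31(L), so W
n=39: →32(L), so W
n=40: →37(W), 36(W), 35(W), 33(W) — all W, so L
n=41: →38(W), 37(W), 36(W), 34(W) — all W, so L
n=42: →39(W), 38(W), 37(W), 35(W) — all W, so L
n=43: →40(L), so W
L entries with 0 ≤ n ≤ 43: n = 0, 1, 2, 10, 11, 12, 20, 21, 22, 30, 31, 32, 40, 41, 42; that makes 15.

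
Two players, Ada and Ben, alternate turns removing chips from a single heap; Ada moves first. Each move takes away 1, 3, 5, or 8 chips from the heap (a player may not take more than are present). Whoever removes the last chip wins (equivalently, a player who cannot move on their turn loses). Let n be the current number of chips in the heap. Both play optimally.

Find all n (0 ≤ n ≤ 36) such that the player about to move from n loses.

0, 2, 4, 6, 13, 15, 17, 19, 26, 28, 30, 32

Positions with no move are L. A position that does have a move is losing for the player to move precisely when every available move leads to a winning position for the opponent. Fill in the labels:
n=0: no move → L
n=1: reaches L-position 0 → W
n=2: only reaches 1(W), which is W → L
n=3: reaches L-position 2 → W
n=4: only reaches 3(W), 1(W), all W → L
n=5: reaches L-position 4 → W
n=6: only reaches 5(W), 3(W), 1(W), all W → L
n=7: reaches L-position 6 → W
n=8: reaches L-position 0 → W
n=9: reaches L-position 6 → W
n=10: reaches L-position 2 → W
n=11: reaches L-position 6 → W
n=12: reaches L-position 4 → W
n=13: only reaches 12(W), 10(W), 8(W), 5(W), all W → L
n=14: reaches L-position 13 → W
n=15: only reaches 14(W), 12(W), 10(W), 7(W), all W → L
n=16: reaches L-position 15 → W
n=17: only reaches 16(W), 14(W), 12(W), 9(W), all W → L
n=18: reaches L-position 17 → W
n=19: only reaches 18(W), 16(W), 14(W), 11(W), all W → L
n=20: reaches L-position 19 → W
n=21: reaches L-position 13 → W
n=22: reaches L-position 19 → W
n=23: reaches L-position 15 → W
n=24: reaches L-position 19 → W
n=25: reaches L-position 17 → W
n=26: only reaches 25(W), 23(W), 21(W), 18(W), all W → L
n=27: reaches L-position 26 → W
n=28: only reaches 27(W), 25(W), 23(W), 20(W), all W → L
n=29: reaches L-position 28 → W
n=30: only reaches 29(W), 27(W), 25(W), 22(W), all W → L
n=31: reaches L-position 30 → W
n=32: only reaches 31(W), 29(W), 27(W), 24(W), all W → L
n=33: reaches L-position 32 → W
n=34: reaches L-position 26 → W
n=35: reaches L-position 32 → W
n=36: reaches L-position 28 → W
Reading off the rows marked L gives the requested list; there are 12 such values of n.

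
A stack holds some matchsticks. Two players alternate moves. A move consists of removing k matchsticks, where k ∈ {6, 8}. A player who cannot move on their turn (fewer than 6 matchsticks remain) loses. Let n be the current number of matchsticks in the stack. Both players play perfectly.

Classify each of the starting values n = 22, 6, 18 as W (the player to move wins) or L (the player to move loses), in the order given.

22: W, 6: W, 18: L

Work bottom-up. With no move the player to move loses. Otherwise the position is W if at least one move leads to an L position for the opponent, and L if every move leads to a W.
n=0: no move → L
n=1: no move → L
n=2: no move → L
n=3: no move → L
n=4: no move → L
n=5: no move → L
n=6: →0(L), so W
n=7: →1(L), so W
n=8: →2(L), so W
n=9: →3(L), so W
n=10: →4(L), so W
n=11: →5(L), so W
n=12: →4(L), so W
n=13: →5(L), so W
n=14: →8(W), 6(W) — all W, so L
n=15: →9(W), 7(W) — all W, so L
n=16: →10(W), 8(W) — all W, so L
n=17: →11(W), 9(W) — all W, so L
n=18: →12(W), 10(W) — all W, so L
n=19: →13(W), 11(W) — all W, so L
n=20: →14(L), so W
n=21: →15(L), so W
n=22: →16(L), so W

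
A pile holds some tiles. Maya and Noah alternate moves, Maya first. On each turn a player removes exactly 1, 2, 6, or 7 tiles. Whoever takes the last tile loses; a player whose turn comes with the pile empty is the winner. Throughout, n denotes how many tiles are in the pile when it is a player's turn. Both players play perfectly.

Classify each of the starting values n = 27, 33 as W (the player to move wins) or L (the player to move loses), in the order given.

Use the standard recursion: the mover wins at a terminal position; elsewhere, the mover wins exactly when some move hands the opponent an L position.
n=0: no move; the opponent has just taken the last tile and therefore loses → W
n=1: the only move is to 0(W), a W ⇒ L
n=2: can move to 1, which is L ⇒ W
n=3: can move to 1, which is L ⇒ W
n=4: moves to 3(W), 2(W); every one is W ⇒ L
n=5: can move to 4, which is L ⇒ W
n=6: can move to 4, which is L ⇒ W
n=7: can move to 1, which is L ⇒ W
n=8: can move to 1, which is L ⇒ W
n=9: moves to 8(W), 7(W), 3(W), 2(W); every one is W ⇒ L
n=10: can move to 9, which is L ⇒ W
n=11: can move to 9, which is L ⇒ W
n=12: moves to 11(W), 10(W), 6(W), 5(W); every one is W ⇒ L
n=13: can move to 12, which is L ⇒ W
n=14: can move to 12, which is L ⇒ W
n=15: can move to 9, which is L ⇒ W
n=16: can move to 9, which is L ⇒ W
n=17: moves to 16(W), 15(W), 11(W), 10(W); every one is W ⇒ L
n=18: can move to 17, which is L ⇒ W
n=19: can move to 17, which is L ⇒ W
n=20: moves to 19(W), 18(W), 14(W), 13(W); every one is W ⇒ L
n=21: can move to 20, which is L ⇒ W
n=22: can move to 20, which is L ⇒ W
n=23: can move to 17, which is L ⇒ W
n=24: can move to 17, which is L ⇒ W
n=25: moves to 24(W), 23(W), 19(W), 18(W); every one is W ⇒ L
n=26: can move to 25, which is L ⇒ W
n=27: can move to 25, which is L ⇒ W
n=28: moves to 27(W), 26(W), 22(W), 21(W); every one is W ⇒ L
n=29: can move to 28, which is L ⇒ W
n=30: can move to 28, which is L ⇒ W
n=31: can move to 25, which is L ⇒ W
n=32: can move to 25, which is L ⇒ W
n=33: moves to 32(W), 31(W), 27(W), 26(W); every one is W ⇒ L

27: W, 33: L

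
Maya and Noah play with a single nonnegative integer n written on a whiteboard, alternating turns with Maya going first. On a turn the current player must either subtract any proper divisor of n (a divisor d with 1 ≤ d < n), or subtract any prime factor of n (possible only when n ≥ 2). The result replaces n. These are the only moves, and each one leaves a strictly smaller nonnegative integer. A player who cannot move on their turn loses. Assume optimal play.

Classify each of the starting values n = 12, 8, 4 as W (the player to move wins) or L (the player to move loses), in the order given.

Work bottom-up. With no move the player to move loses. Otherwise the position is W if at least one move leads to an L position for the opponent, and L if every move leads to a W.
n=0: no move → L
n=1: no move → L
n=2: →0(L), so W
n=3: →0(L), so W
n=4: →2(W), 3(W) — all W, so L
n=5: →0(L), so W
n=6: →4(L), so W
n=7: →0(L), so W
n=8: →4(L), so W
n=9: →6(W), 8(W) — all W, so L
n=10: →9(L), so W
n=11: →0(L), so W
n=12: →9(L), so W

12: W, 8: W, 4: L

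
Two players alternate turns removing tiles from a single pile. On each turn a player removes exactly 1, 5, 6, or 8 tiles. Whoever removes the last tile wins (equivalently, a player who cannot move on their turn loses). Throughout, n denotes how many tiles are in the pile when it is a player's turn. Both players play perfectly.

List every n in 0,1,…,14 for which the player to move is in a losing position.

Label each position W (a win for the player to move) or L (a loss). A position with no legal move is L; any other position is W exactly when some move reaches an L, and L when every move reaches a W.
n=0: no move → L
n=1: →0(L), so W
n=2: →1(W) only, which is W, so L
n=3: →2(L), so W
n=4: →3(W) only, which is W, so L
n=5: →4(L), so W
n=6: →0(L), so W
n=7: →2(L), so W
n=8: →2(L), so W
n=9: →4(L), so W
n=10: →4(L), so W
n=11: →10(W), 6(W), 5(W), 3(W) — all W, so L
n=12: →11(L), so W
n=13: →12(W), 8(W), 7(W), 5(W) — all W, so L
n=14: →13(L), so W
Reading off the rows marked L gives the requested list; there are 5 such values of n.

0, 2, 4, 11, 13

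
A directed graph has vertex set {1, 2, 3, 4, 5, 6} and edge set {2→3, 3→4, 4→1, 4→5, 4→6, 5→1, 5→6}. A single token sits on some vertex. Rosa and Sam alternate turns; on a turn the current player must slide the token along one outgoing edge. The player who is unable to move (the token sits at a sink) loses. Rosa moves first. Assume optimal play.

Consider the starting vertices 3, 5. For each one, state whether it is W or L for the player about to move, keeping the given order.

3: L, 5: W

Compute win/loss labels from the base case upward. A position with no move is L. Any other position is W if it can reach an L in one move, else L.
Every edge goes from a vertex to one that appears earlier in the order 1, 6, 5, 4, 3, 2, so processing vertices in that order labels each vertex after all of its successors.
1: no outgoing edge → L
6: no outgoing edge → L
5: W (go to 6, an L position)
4: W (go to 6, an L position)
3: L (sole option 4(W) is W)
2: W (go to 3, an L position)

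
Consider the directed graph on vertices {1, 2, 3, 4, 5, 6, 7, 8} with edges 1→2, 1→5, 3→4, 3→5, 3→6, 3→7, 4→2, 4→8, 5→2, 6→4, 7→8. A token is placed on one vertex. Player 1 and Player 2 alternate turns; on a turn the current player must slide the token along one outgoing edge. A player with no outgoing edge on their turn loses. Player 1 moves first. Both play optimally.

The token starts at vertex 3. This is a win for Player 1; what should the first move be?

Move to 6.

Classify positions by backward induction: terminal positions (no move available) are L. From any other position, the mover wins iff some move reaches an L.
Every edge goes from a vertex to one that appears earlier in the order 8, 2, 5, 4, 7, 6, 1, 3, so processing vertices in that order labels each vertex after all of its successors.
8: no outgoing edge → L
2: no outgoing edge → L
5: can move to 2, which is L ⇒ W
4: can move to 2, which is L ⇒ W
7: can move to 8, which is L ⇒ W
6: the only move is to 4(W), a W ⇒ L
1: can move to 2, which is L ⇒ W
3: can move to 6, which is L ⇒ W
From 3, the L positions reachable in one move are: 6.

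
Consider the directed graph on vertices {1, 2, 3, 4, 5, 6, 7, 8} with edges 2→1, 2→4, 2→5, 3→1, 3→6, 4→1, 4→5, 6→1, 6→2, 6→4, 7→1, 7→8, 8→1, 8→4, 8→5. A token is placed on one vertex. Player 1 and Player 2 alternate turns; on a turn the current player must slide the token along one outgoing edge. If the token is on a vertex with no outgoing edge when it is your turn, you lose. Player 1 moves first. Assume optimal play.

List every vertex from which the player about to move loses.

Work bottom-up. With no move the player to move loses. Otherwise the position is W if at least one move leads to an L position for the opponent, and L if every move leads to a W.
Every edge goes from a vertex to one that appears earlier in the order 1, 5, 4, 2, 8, 7, 6, 3, so processing vertices in that order labels each vertex after all of its successors.
1: no outgoing edge → L
5: no outgoing edge → L
4: reaches L-position 5 → W
2: reaches L-position 5 → W
8: reaches L-position 5 → W
7: reaches L-position 1 → W
6: reaches L-position 1 → W
3: reaches L-position 1 → W
The losing starting vertices are exactly the entries labelled L in this table (2 of them).

1, 5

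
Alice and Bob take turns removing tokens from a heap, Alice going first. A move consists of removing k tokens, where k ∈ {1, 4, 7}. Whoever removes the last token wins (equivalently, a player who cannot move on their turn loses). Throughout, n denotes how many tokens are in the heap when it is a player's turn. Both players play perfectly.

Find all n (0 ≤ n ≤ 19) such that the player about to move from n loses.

Work bottom-up. With no move the player to move loses. Otherwise the position is W if at least one move leads to an L position for the opponent, and L if every move leads to a W.
n=0: no move → L
n=1: reaches L-position 0 → W
n=2: only reaches 1(W), which is W → L
n=3: reaches L-position 2 → W
n=4: reaches L-position 0 → W
n=5: only reaches 4(W), 1(W), all W → L
n=6: reaches L-position 5 → W
n=7: reaches L-position 0 → W
n=8: only reaches 7(W), 4(W), 1(W), all W → L
n=9: reaches L-position 8 → W
n=10: only reaches 9(W), 6(W), 3(W), all W → L
n=11: reaches L-position 10 → W
n=12: reaches L-position 8 → W
n=13: only reaches 12(W), 9(W), 6(W), all W → L
n=14: reaches L-position 13 → W
n=15: reaches L-position 8 → W
n=16: only reaches 15(W), 12(W), 9(W), all W → L
n=17: reaches L-position 16 → W
n=18: only reaches 17(W), 14(W), 11(W), all W → L
n=19: reaches L-position 18 → W
The losing starting values of n are exactly the entries labelled L in this table (8 of them).

0, 2, 5, 8, 10, 13, 16, 18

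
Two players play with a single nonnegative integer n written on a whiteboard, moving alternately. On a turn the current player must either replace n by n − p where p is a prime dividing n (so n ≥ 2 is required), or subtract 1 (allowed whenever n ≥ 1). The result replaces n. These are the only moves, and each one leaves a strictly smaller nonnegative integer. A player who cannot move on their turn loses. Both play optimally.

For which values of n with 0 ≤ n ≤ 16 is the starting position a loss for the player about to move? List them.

Label each position W (a win for the player to move) or L (a loss). A position with no legal move is L; any other position is W exactly when some move reaches an L, and L when every move reaches a W.
n=0: no move → L
n=1: W (go to 0, an L position)
n=2: W (go to 0, an L position)
n=3: W (go to 0, an L position)
n=4: L (options 2(W), 3(W) are all W)
n=5: W (go to 0, an L position)
n=6: W (go to 4, an L position)
n=7: W (go to 0, an L position)
n=8: L (options 6(W), 7(W) are all W)
n=9: W (go to 8, an L position)
n=10: W (go to 8, an L position)
n=11: W (go to 0, an L position)
n=12: L (options 9(W), 10(W), 11(W) are all W)
n=13: W (go to 0, an L position)
n=14: W (go to 12, an L position)
n=15: W (go to 12, an L position)
n=16: L (options 14(W), 15(W) are all W)
The losing starting values of n are exactly the entries labelled L in this table (5 of them).

0, 4, 8, 12, 16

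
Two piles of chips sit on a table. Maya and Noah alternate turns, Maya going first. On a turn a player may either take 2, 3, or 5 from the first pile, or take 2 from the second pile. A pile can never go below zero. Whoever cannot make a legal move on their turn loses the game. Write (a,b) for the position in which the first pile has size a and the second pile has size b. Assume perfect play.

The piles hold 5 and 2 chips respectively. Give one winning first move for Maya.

Compute win/loss labels from the base case upward. A position with no move is L. Any other position is W if it can reach an L in one move, else L.
No move ever increases a pile, so every position that can arise here has a ≤ 5 and b ≤ 2; it is enough to label the cells with 0 ≤ a ≤ 5 and 0 ≤ b ≤ 2.
Every move lowers a or b (never raises either), so fill the grid row by row in increasing a, and left to right within a row: each cell's successors are then already labelled.
      b=0  b=1  b=2
a=0:    L    L    W
a=1:    L    L    W
a=2:    W    W    L
a=3:    W    W    L
a=4:    W    W    W
a=5:    W    W    W
Cells with no legal move (terminal, hence L): (0,0), (0,1), (1,0), (1,1).
The remaining L cells, each justified by listing all of its moves:
(2,2): moves to (0,2)(W), (2,0)(W); every one is W ⇒ L
(3,2): moves to (1,2)(W), (0,2)(W), (3,0)(W); every one is W ⇒ L
Every other cell has at least one move into one of the L cells above, so it is W.
From (5,2), the L positions reachable in one move are: (3,2), (2,2). Any move reaching one of these is winning.

Move to (3,2).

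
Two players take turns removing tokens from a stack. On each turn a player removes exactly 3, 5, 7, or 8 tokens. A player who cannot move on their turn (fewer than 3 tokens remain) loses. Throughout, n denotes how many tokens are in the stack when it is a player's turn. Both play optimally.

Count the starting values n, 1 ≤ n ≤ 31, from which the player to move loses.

8

Build the W/L table. Terminal = L. A non-terminal position is W if it has a move to some L; otherwise it is L.
n=0: no move → L
n=1: no move → L
n=2: no move → L
n=3: →0(L), so W
n=4: →1(L), so W
n=5: →2(L), so W
n=6: →1(L), so W
n=7: →2(L), so W
n=8: →1(L), so W
n=9: →2(L), so W
n=10: →2(L), so W
n=11: →8(W), 6(W), 4(W), 3(W) — all W, so L
n=12: →9(W), 7(W), 5(W), 4(W) — all W, so L
n=13: →10(W), 8(W), 6(W), 5(W) — all W, so L
n=14: →11(L), so W
n=15: →12(L), so W
n=16: →13(L), so W
n=17: →12(L), so W
n=18: →13(L), so W
n=19: →12(L), so W
n=20: →13(L), so W
n=21: →13(L), so W
n=22: →19(W), 17(W), 15(W), 14(W) — all W, so L
n=23: →20(W), 18(W), 16(W), 15(W) — all W, so L
n=24: →21(W), 19(W), 17(W), 16(W) — all W, so L
n=25: →22(L), so W
n=26: →23(L), so W
n=27: →24(L), so W
n=28: →23(L), so W
n=29: →24(L), so W
n=30: →23(L), so W
n=31: →24(L), so W
L entries with 1 ≤ n ≤ 31 (n=0 is outside the asked range and is not counted): n = 1, 2, 11, 12, 13, 22, 23, 24; that makes 8.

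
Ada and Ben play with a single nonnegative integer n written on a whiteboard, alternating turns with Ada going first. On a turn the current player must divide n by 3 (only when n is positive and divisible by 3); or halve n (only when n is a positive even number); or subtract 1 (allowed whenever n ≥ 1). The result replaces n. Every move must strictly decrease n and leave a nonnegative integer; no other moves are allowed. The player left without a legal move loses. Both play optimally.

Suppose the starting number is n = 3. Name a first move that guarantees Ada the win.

Move to 2.

Label each position W (a win for the player to move) or L (a loss). A position with no legal move is L; any other position is W exactly when some move reaches an L, and L when every move reaches a W.
n=0: no move → L
n=1: reaches L-position 0 → W
n=2: only reaches 1(W), which is W → L
n=3: reaches L-position 2 → W
From 3, the L positions reachable in one move are: 2.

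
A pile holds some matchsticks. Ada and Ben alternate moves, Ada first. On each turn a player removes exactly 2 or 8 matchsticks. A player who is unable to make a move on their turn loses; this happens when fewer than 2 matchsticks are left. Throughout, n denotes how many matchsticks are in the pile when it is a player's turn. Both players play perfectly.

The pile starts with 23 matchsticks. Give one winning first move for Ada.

Remove 2, leaving 21.

Compute win/loss labels from the base case upward. A position with no move is L. Any other position is W if it can reach an L in one move, else L.
n=0: no move → L
n=1: no move → L
n=2: can move to 0, which is L ⇒ W
n=3: can move to 1, which is L ⇒ W
n=4: the only move is to 2(W), a W ⇒ L
n=5: the only move is to 3(W), a W ⇒ L
n=6: can move to 4, which is L ⇒ W
n=7: can move to 5, which is L ⇒ W
n=8: can move to 0, which is L ⇒ W
n=9: can move to 1, which is L ⇒ W
n=10: moves to 8(W), 2(W); every one is W ⇒ L
n=11: moves to 9(W), 3(W); every one is W ⇒ L
n=12: can move to 10, which is L ⇒ W
n=13: can move to 11, which is L ⇒ W
n=14: moves to 12(W), 6(W); every one is W ⇒ L
n=15: moves to 13(W), 7(W); every one is W ⇒ L
n=16: can move to 14, which is L ⇒ W
n=17: can move to 15, which is L ⇒ W
n=18: can move to 10, which is L ⇒ W
n=19: can move to 11, which is L ⇒ W
n=20: moves to 18(W), 12(W); every one is W ⇒ L
n=21: moves to 19(W), 13(W); every one is W ⇒ L
n=22: can move to 20, which is L ⇒ W
n=23: can move to 21, which is L ⇒ W
From 23, the L positions reachable in one move are: 21, 15. Any move reaching one of these is winning.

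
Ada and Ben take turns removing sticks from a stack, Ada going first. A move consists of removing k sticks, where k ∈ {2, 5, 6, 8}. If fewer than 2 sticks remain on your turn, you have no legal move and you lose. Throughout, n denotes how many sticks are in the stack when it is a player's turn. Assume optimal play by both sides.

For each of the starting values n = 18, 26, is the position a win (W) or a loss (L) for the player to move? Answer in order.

Use the standard recursion: the mover loses at a terminal position; elsewhere, the mover wins exactly when some move hands the opponent an L position.
n=0: no move → L
n=1: no move → L
n=2: →0(L), so W
n=3: →1(L), so W
n=4: →2(W) only, which is W, so L
n=5: →0(L), so W
n=6: →4(L), so W
n=7: →1(L), so W
n=8: →0(L), so W
n=9: →4(L), so W
n=10: →4(L), so W
n=11: →9(W), 6(W), 5(W), 3(W) — all W, so L
n=12: →4(L), so W
n=13: →11(L), so W
n=14: →12(W), 9(W), 8(W), 6(W) — all W, so L
n=15: →13(W), 10(W), 9(W), 7(W) — all W, so L
n=16: →14(L), so W
n=17: →15(L), so W
n=18: →16(W), 13(W), 12(W), 10(W) — all W, so L
n=19: →14(L), so W
n=20: →18(L), so W
n=21: →15(L), so W
n=22: →14(L), so W
n=23: →18(L), so W
n=24: →18(L), so W
n=25: →23(W), 20(W), 19(W), 17(W) — all W, so L
n=26: →18(L), so W

18: L, 26: W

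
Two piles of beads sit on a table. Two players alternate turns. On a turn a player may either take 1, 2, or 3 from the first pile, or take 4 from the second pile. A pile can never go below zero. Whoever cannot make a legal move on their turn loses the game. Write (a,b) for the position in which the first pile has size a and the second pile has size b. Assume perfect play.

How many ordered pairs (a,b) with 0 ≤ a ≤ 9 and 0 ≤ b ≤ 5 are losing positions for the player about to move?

Classify positions by backward induction: terminal positions (no move available) are L. From any other position, the mover wins iff some move reaches an L.
Every move lowers a or b (never raises either), so fill the grid row by row in increasing a, and left to right within a row: each cell's successors are then already labelled.
      b=0  b=1  b=2  b=3  b=4  b=5
a=0:    L    L    L    L    W    W
a=1:    W    W    W    W    L    L
a=2:    W    W    W    W    W    W
a=3:    W    W    W    W    W    W
a=4:    L    L    L    L    W    W
a=5:    W    W    W    W    L    L
a=6:    W    W    W    W    W    W
a=7:    W    W    W    W    W    W
a=8:    L    L    L    L    W    W
a=9:    W    W    W    W    L    L
Cells with no legal move (terminal, hence L): (0,0), (0,1), (0,2), (0,3).
The remaining L cells, each justified by listing all of its moves:
(1,4): moves to (0,4)(W), (1,0)(W); every one is W ⇒ L
(1,5): moves to (0,5)(W), (1,1)(W); every one is W ⇒ L
(4,0): moves to (3,0)(W), (2,0)(W), (1,0)(W); every one is W ⇒ L
(4,1): moves to (3,1)(W), (2,1)(W), (1,1)(W); every one is W ⇒ L
(4,2): moves to (3,2)(W), (2,2)(W), (1,2)(W); every one is W ⇒ L
(4,3): moves to (3,3)(W), (2,3)(W), (1,3)(W); every one is W ⇒ L
(5,4): moves to (4,4)(W), (3,4)(W), (2,4)(W), (5,0)(W); every one is W ⇒ L
(5,5): moves to (4,5)(W), (3,5)(W), (2,5)(W), (5,1)(W); every one is W ⇒ L
(8,0): moves to (7,0)(W), (6,0)(W), (5,0)(W); every one is W ⇒ L
(8,1): moves to (7,1)(W), (6,1)(W), (5,1)(W); every one is W ⇒ L
(8,2): moves to (7,2)(W), (6,2)(W), (5,2)(W); every one is W ⇒ L
(8,3): moves to (7,3)(W), (6,3)(W), (5,3)(W); every one is W ⇒ L
(9,4): moves to (8,4)(W), (7,4)(W), (6,4)(W), (9,0)(W); every one is W ⇒ L
(9,5): moves to (8,5)(W), (7,5)(W), (6,5)(W), (9,1)(W); every one is W ⇒ L
Every other cell has at least one move into one of the L cells above, so it is W.
L cells per row: a=0: 4, a=1: 2, a=2: 0, a=3: 0, a=4: 4, a=5: 2, a=6: 0, a=7: 0, a=8: 4, a=9: 2; total 18.

18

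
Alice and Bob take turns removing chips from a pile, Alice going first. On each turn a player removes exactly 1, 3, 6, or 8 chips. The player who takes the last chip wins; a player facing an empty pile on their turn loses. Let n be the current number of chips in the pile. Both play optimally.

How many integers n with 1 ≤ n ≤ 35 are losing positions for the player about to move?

Work bottom-up. With no move the player to move loses. Otherwise the position is W if at least one move leads to an L position for the opponent, and L if every move leads to a W.
n=0: no move → L
n=1: can move to 0, which is L ⇒ W
n=2: the only move is to 1(W), a W ⇒ L
n=3: can move to 2, which is L ⇒ W
n=4: moves to 3(W), 1(W); every one is W ⇒ L
n=5: can move to 4, which is L ⇒ W
n=6: can move to 0, which is L ⇒ W
n=7: can move to 4, which is L ⇒ W
n=8: can move to 2, which is L ⇒ W
n=9: moves to 8(W), 6(W), 3(W), 1(W); every one is W ⇒ L
n=10: can move to 9, which is L ⇒ W
n=11: moves to 10(W), 8(W), 5(W), 3(W); every one is W ⇒ L
n=12: can move to 11, which is L ⇒ W
n=13: moves to 12(W), 10(W), 7(W), 5(W); every one is W ⇒ L
n=14: can move to 13, which is L ⇒ W
n=15: can move to 9, which is L ⇒ W
n=16: can move to 13, which is L ⇒ W
n=17: can move to 11, which is L ⇒ W
n=18: moves to 17(W), 15(W), 12(W), 10(W); every one is W ⇒ L
n=19: can move to 18, which is L ⇒ W
n=20: moves to 19(W), 17(W), 14(W), 12(W); every one is W ⇒ L
n=21: can move to 20, which is L ⇒ W
n=22: moves to 21(W), 19(W), 16(W), 14(W); every one is W ⇒ L
n=23: can move to 22, which is L ⇒ W
n=24: can move to 18, which is L ⇒ W
n=25: can move to 22, which is L ⇒ W
n=26: can move to 20, which is L ⇒ W
n=27: moves to 26(W), 24(W), 21(W), 19(W); every one is W ⇒ L
n=28: can move to 27, which is L ⇒ W
n=29: moves to 28(W), 26(W), 23(W), 21(W); every one is W ⇒ L
n=30: can move to 29, which is L ⇒ W
n=31: moves to 30(W), 28(W), 25(W), 23(W); every one is W ⇒ L
n=32: can move to 31, which is L ⇒ W
n=33: can move to 27, which is L ⇒ W
n=34: can move to 31, which is L ⇒ W
n=35: can move to 29, which is L ⇒ W
L entries with 1 ≤ n ≤ 35 (n=0 is outside the asked range and is not counted): n = 2, 4, 9, 11, 13, 18, 20, 22, 27, 29, 31; that makes 11.

11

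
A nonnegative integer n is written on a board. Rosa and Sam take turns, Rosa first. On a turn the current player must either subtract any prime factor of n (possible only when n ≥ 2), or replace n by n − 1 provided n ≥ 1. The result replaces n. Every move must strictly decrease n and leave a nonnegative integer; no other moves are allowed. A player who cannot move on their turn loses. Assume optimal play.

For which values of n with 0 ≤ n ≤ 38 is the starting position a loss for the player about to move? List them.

0, 4, 8, 12, 16, 20, 24, 28, 32, 36

Classify positions by backward induction: terminal positions (no move available) are L. From any other position, the mover wins iff some move reaches an L.
n=0: no move → L
n=1: W (go to 0, an L position)
n=2: W (go to 0, an L position)
n=3: W (go to 0, an L position)
n=4: L (options 2(W), 3(W) are all W)
n=5: W (go to 0, an L position)
n=6: W (go to 4, an L position)
n=7: W (go to 0, an L position)
n=8: L (options 6(W), 7(W) are all W)
n=9: W (go to 8, an L position)
n=10: W (go to 8, an L position)
n=11: W (go to 0, an L position)
n=12: L (options 9(W), 10(W), 11(W) are all W)
n=13: W (go to 0, an L position)
n=14: W (go to 12, an L position)
n=15: W (go to 12, an L position)
n=16: L (options 14(W), 15(W) are all W)
n=17: W (go to 0, an L position)
n=18: W (go to 16, an L position)
n=19: W (go to 0, an L position)
n=20: L (options 15(W), 18(W), 19(W) are all W)
n=21: W (go to 20, an L position)
n=22: W (go to 20, an L position)
n=23: W (go to 0, an L position)
n=24: L (options 21(W), 22(W), 23(W) are all W)
n=25: W (go to 20, an L position)
n=26: W (go to 24, an L position)
n=27: W (go to 24, an L position)
n=28: L (options 21(W), 26(W), 27(W) are all W)
n=29: W (go to 0, an L position)
n=30: W (go to 28, an L position)
n=31: W (go to 0, an L position)
n=32: L (options 30(W), 31(W) are all W)
n=33: W (go to 32, an L position)
n=34: W (go to 32, an L position)
n=35: W (go to 28, an L position)
n=36: L (options 33(W), 34(W), 35(W) are all W)
n=37: W (go to 0, an L position)
n=38: W (go to 36, an L position)
The losing starting values of n are exactly the entries labelled L in this table (10 of them).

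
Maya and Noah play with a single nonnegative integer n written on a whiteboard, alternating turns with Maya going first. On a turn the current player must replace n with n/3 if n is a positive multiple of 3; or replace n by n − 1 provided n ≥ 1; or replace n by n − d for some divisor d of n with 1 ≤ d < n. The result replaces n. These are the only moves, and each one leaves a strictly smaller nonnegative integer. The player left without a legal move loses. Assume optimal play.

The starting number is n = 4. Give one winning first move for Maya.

Move to 2.

Classify positions by backward induction: terminal positions (no move available) are L. From any other position, the mover wins iff some move reaches an L.
n=0: no move → L
n=1: can move to 0, which is L ⇒ W
n=2: the only move is to 1(W), a W ⇒ L
n=3: can move to 2, which is L ⇒ W
n=4: can move to 2, which is L ⇒ W
From 4, the L positions reachable in one move are: 2.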